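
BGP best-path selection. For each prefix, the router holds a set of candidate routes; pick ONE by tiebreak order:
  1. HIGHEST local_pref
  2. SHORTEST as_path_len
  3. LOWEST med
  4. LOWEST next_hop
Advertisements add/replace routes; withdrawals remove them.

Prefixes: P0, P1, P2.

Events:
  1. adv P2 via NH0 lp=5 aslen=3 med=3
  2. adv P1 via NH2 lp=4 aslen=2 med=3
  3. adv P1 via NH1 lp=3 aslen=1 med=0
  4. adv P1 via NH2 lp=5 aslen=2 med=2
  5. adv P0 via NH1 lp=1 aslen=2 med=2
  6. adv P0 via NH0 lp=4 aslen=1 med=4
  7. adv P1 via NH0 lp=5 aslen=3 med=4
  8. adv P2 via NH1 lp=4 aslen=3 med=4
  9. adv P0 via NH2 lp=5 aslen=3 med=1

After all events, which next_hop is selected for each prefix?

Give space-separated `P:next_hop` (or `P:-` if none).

Op 1: best P0=- P1=- P2=NH0
Op 2: best P0=- P1=NH2 P2=NH0
Op 3: best P0=- P1=NH2 P2=NH0
Op 4: best P0=- P1=NH2 P2=NH0
Op 5: best P0=NH1 P1=NH2 P2=NH0
Op 6: best P0=NH0 P1=NH2 P2=NH0
Op 7: best P0=NH0 P1=NH2 P2=NH0
Op 8: best P0=NH0 P1=NH2 P2=NH0
Op 9: best P0=NH2 P1=NH2 P2=NH0

Answer: P0:NH2 P1:NH2 P2:NH0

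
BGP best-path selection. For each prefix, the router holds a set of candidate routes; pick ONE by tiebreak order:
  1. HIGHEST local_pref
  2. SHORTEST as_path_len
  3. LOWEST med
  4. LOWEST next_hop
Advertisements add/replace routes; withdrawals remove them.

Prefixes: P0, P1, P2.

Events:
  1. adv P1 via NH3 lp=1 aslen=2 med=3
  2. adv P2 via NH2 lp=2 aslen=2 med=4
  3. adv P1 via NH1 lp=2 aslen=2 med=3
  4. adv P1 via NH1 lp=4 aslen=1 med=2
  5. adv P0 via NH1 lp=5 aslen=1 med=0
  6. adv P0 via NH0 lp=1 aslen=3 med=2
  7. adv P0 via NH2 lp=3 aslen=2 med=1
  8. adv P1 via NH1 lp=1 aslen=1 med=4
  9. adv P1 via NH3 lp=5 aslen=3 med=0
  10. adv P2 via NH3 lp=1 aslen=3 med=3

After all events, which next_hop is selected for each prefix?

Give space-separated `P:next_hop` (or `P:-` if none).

Answer: P0:NH1 P1:NH3 P2:NH2

Derivation:
Op 1: best P0=- P1=NH3 P2=-
Op 2: best P0=- P1=NH3 P2=NH2
Op 3: best P0=- P1=NH1 P2=NH2
Op 4: best P0=- P1=NH1 P2=NH2
Op 5: best P0=NH1 P1=NH1 P2=NH2
Op 6: best P0=NH1 P1=NH1 P2=NH2
Op 7: best P0=NH1 P1=NH1 P2=NH2
Op 8: best P0=NH1 P1=NH1 P2=NH2
Op 9: best P0=NH1 P1=NH3 P2=NH2
Op 10: best P0=NH1 P1=NH3 P2=NH2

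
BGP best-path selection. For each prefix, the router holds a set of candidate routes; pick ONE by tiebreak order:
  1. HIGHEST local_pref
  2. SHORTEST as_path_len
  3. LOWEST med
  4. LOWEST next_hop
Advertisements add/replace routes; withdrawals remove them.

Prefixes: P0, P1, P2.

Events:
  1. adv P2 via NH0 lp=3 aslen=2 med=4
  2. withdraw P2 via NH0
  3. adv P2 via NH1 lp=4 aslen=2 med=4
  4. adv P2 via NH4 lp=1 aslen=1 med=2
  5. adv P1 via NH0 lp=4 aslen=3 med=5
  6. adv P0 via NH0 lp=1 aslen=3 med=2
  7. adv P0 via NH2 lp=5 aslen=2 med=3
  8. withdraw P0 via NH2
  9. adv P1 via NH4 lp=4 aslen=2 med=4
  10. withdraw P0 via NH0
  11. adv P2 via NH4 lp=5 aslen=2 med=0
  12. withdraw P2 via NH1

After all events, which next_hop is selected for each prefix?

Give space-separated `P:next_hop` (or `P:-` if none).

Answer: P0:- P1:NH4 P2:NH4

Derivation:
Op 1: best P0=- P1=- P2=NH0
Op 2: best P0=- P1=- P2=-
Op 3: best P0=- P1=- P2=NH1
Op 4: best P0=- P1=- P2=NH1
Op 5: best P0=- P1=NH0 P2=NH1
Op 6: best P0=NH0 P1=NH0 P2=NH1
Op 7: best P0=NH2 P1=NH0 P2=NH1
Op 8: best P0=NH0 P1=NH0 P2=NH1
Op 9: best P0=NH0 P1=NH4 P2=NH1
Op 10: best P0=- P1=NH4 P2=NH1
Op 11: best P0=- P1=NH4 P2=NH4
Op 12: best P0=- P1=NH4 P2=NH4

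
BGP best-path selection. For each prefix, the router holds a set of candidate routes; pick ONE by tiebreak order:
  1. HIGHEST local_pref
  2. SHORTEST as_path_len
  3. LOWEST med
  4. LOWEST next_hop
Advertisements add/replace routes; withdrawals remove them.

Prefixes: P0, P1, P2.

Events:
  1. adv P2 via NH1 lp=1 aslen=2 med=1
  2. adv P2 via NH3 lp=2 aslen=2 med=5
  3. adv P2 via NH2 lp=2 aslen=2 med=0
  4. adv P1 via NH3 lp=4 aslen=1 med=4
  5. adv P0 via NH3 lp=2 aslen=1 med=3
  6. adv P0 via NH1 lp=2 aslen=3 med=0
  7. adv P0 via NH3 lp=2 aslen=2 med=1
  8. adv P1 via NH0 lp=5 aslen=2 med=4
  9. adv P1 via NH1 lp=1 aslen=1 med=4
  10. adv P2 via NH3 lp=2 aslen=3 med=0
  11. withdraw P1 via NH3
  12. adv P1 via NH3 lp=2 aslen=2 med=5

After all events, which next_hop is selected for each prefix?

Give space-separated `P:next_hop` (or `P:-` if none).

Op 1: best P0=- P1=- P2=NH1
Op 2: best P0=- P1=- P2=NH3
Op 3: best P0=- P1=- P2=NH2
Op 4: best P0=- P1=NH3 P2=NH2
Op 5: best P0=NH3 P1=NH3 P2=NH2
Op 6: best P0=NH3 P1=NH3 P2=NH2
Op 7: best P0=NH3 P1=NH3 P2=NH2
Op 8: best P0=NH3 P1=NH0 P2=NH2
Op 9: best P0=NH3 P1=NH0 P2=NH2
Op 10: best P0=NH3 P1=NH0 P2=NH2
Op 11: best P0=NH3 P1=NH0 P2=NH2
Op 12: best P0=NH3 P1=NH0 P2=NH2

Answer: P0:NH3 P1:NH0 P2:NH2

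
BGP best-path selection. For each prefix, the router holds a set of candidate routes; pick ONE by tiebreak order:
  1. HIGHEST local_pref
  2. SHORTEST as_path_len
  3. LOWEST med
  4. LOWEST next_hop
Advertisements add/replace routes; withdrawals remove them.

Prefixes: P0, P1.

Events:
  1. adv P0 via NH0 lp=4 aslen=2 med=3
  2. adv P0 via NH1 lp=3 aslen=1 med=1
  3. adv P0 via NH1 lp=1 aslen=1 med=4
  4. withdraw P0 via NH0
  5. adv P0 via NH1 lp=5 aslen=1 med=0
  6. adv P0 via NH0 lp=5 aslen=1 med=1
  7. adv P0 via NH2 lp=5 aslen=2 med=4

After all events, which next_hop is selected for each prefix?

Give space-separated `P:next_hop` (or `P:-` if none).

Answer: P0:NH1 P1:-

Derivation:
Op 1: best P0=NH0 P1=-
Op 2: best P0=NH0 P1=-
Op 3: best P0=NH0 P1=-
Op 4: best P0=NH1 P1=-
Op 5: best P0=NH1 P1=-
Op 6: best P0=NH1 P1=-
Op 7: best P0=NH1 P1=-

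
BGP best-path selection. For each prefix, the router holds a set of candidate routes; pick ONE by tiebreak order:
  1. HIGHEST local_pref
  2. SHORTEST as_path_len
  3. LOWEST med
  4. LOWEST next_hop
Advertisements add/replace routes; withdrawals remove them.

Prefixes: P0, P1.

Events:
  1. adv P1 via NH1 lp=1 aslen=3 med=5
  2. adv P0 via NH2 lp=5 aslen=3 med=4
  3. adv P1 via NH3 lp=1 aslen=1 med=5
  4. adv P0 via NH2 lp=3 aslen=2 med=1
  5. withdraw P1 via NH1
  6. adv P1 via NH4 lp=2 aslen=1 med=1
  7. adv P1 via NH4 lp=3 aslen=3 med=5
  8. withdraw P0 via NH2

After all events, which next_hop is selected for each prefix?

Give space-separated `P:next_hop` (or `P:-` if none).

Answer: P0:- P1:NH4

Derivation:
Op 1: best P0=- P1=NH1
Op 2: best P0=NH2 P1=NH1
Op 3: best P0=NH2 P1=NH3
Op 4: best P0=NH2 P1=NH3
Op 5: best P0=NH2 P1=NH3
Op 6: best P0=NH2 P1=NH4
Op 7: best P0=NH2 P1=NH4
Op 8: best P0=- P1=NH4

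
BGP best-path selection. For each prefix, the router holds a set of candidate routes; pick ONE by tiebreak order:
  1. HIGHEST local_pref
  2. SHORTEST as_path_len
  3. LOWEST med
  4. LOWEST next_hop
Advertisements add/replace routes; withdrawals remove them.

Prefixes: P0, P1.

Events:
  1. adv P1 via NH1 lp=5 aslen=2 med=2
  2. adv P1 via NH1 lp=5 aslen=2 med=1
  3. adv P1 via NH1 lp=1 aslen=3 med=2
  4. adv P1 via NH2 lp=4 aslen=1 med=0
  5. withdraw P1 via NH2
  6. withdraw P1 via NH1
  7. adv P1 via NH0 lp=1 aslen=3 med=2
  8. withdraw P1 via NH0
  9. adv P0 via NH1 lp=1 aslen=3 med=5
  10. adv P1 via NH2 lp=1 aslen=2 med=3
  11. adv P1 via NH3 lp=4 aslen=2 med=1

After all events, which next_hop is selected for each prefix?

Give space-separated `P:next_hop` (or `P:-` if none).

Answer: P0:NH1 P1:NH3

Derivation:
Op 1: best P0=- P1=NH1
Op 2: best P0=- P1=NH1
Op 3: best P0=- P1=NH1
Op 4: best P0=- P1=NH2
Op 5: best P0=- P1=NH1
Op 6: best P0=- P1=-
Op 7: best P0=- P1=NH0
Op 8: best P0=- P1=-
Op 9: best P0=NH1 P1=-
Op 10: best P0=NH1 P1=NH2
Op 11: best P0=NH1 P1=NH3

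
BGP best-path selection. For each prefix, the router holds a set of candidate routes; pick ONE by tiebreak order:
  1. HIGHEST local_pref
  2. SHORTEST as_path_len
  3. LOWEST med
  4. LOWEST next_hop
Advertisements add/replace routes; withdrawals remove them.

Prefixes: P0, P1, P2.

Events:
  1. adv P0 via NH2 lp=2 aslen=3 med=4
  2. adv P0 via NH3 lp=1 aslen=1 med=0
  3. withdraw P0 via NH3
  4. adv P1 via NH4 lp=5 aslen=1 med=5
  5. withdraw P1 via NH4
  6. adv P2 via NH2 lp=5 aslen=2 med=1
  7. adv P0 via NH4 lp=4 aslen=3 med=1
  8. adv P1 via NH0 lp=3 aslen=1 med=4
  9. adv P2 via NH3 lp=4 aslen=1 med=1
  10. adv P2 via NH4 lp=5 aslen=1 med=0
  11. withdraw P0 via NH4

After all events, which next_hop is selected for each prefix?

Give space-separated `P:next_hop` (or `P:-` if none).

Answer: P0:NH2 P1:NH0 P2:NH4

Derivation:
Op 1: best P0=NH2 P1=- P2=-
Op 2: best P0=NH2 P1=- P2=-
Op 3: best P0=NH2 P1=- P2=-
Op 4: best P0=NH2 P1=NH4 P2=-
Op 5: best P0=NH2 P1=- P2=-
Op 6: best P0=NH2 P1=- P2=NH2
Op 7: best P0=NH4 P1=- P2=NH2
Op 8: best P0=NH4 P1=NH0 P2=NH2
Op 9: best P0=NH4 P1=NH0 P2=NH2
Op 10: best P0=NH4 P1=NH0 P2=NH4
Op 11: best P0=NH2 P1=NH0 P2=NH4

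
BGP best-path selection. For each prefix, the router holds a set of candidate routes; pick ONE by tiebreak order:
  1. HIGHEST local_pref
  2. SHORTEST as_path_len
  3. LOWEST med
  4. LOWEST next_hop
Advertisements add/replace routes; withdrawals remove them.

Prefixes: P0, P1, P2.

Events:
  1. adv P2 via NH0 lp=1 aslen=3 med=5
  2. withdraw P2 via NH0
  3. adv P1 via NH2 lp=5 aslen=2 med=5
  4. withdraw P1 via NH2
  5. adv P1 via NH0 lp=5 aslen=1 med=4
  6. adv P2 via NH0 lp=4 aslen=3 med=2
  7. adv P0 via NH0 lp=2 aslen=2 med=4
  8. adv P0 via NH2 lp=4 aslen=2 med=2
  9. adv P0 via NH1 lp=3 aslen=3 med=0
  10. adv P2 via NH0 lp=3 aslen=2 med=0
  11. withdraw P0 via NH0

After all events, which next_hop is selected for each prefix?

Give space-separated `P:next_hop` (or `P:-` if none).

Op 1: best P0=- P1=- P2=NH0
Op 2: best P0=- P1=- P2=-
Op 3: best P0=- P1=NH2 P2=-
Op 4: best P0=- P1=- P2=-
Op 5: best P0=- P1=NH0 P2=-
Op 6: best P0=- P1=NH0 P2=NH0
Op 7: best P0=NH0 P1=NH0 P2=NH0
Op 8: best P0=NH2 P1=NH0 P2=NH0
Op 9: best P0=NH2 P1=NH0 P2=NH0
Op 10: best P0=NH2 P1=NH0 P2=NH0
Op 11: best P0=NH2 P1=NH0 P2=NH0

Answer: P0:NH2 P1:NH0 P2:NH0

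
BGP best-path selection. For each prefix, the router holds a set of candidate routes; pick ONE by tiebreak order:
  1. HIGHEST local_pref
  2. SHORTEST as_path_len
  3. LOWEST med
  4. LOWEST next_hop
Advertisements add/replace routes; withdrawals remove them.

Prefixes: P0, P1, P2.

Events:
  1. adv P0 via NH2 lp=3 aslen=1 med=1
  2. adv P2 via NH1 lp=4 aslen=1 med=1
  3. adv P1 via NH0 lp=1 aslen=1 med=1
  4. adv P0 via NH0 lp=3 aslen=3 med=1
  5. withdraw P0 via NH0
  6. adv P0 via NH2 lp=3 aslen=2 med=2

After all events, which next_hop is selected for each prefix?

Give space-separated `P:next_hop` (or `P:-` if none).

Answer: P0:NH2 P1:NH0 P2:NH1

Derivation:
Op 1: best P0=NH2 P1=- P2=-
Op 2: best P0=NH2 P1=- P2=NH1
Op 3: best P0=NH2 P1=NH0 P2=NH1
Op 4: best P0=NH2 P1=NH0 P2=NH1
Op 5: best P0=NH2 P1=NH0 P2=NH1
Op 6: best P0=NH2 P1=NH0 P2=NH1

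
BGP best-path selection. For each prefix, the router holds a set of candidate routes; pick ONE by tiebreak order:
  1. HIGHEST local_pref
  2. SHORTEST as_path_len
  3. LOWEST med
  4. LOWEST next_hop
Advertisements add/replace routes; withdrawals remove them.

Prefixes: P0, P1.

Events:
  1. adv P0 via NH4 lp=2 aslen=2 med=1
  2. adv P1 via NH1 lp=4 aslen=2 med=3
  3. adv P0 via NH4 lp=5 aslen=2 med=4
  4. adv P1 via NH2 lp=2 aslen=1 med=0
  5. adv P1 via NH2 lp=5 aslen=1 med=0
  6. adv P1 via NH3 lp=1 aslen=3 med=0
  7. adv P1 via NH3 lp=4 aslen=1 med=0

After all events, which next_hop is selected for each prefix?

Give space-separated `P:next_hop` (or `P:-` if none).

Op 1: best P0=NH4 P1=-
Op 2: best P0=NH4 P1=NH1
Op 3: best P0=NH4 P1=NH1
Op 4: best P0=NH4 P1=NH1
Op 5: best P0=NH4 P1=NH2
Op 6: best P0=NH4 P1=NH2
Op 7: best P0=NH4 P1=NH2

Answer: P0:NH4 P1:NH2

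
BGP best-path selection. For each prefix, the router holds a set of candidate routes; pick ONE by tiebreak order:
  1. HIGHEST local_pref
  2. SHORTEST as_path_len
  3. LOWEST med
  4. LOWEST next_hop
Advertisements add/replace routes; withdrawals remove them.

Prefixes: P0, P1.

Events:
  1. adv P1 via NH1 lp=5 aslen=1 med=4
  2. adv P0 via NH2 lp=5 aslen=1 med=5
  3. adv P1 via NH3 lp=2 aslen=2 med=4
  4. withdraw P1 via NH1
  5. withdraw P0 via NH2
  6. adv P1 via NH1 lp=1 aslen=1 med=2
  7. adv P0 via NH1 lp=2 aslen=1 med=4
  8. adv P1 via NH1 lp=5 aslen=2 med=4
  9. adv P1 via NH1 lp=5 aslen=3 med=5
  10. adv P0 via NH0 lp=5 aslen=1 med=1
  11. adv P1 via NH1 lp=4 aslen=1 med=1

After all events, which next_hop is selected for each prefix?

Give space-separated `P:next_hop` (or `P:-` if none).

Op 1: best P0=- P1=NH1
Op 2: best P0=NH2 P1=NH1
Op 3: best P0=NH2 P1=NH1
Op 4: best P0=NH2 P1=NH3
Op 5: best P0=- P1=NH3
Op 6: best P0=- P1=NH3
Op 7: best P0=NH1 P1=NH3
Op 8: best P0=NH1 P1=NH1
Op 9: best P0=NH1 P1=NH1
Op 10: best P0=NH0 P1=NH1
Op 11: best P0=NH0 P1=NH1

Answer: P0:NH0 P1:NH1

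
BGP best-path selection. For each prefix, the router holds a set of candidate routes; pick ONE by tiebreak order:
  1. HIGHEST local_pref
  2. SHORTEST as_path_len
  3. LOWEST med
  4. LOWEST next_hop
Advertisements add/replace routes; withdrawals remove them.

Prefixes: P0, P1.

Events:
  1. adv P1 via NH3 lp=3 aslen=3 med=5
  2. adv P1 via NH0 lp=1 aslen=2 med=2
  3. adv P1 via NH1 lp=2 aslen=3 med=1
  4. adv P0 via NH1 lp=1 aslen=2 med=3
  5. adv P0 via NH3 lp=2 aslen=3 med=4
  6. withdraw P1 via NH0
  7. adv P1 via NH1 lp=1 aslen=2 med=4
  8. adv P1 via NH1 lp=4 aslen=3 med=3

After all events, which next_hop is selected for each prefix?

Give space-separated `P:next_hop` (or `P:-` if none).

Op 1: best P0=- P1=NH3
Op 2: best P0=- P1=NH3
Op 3: best P0=- P1=NH3
Op 4: best P0=NH1 P1=NH3
Op 5: best P0=NH3 P1=NH3
Op 6: best P0=NH3 P1=NH3
Op 7: best P0=NH3 P1=NH3
Op 8: best P0=NH3 P1=NH1

Answer: P0:NH3 P1:NH1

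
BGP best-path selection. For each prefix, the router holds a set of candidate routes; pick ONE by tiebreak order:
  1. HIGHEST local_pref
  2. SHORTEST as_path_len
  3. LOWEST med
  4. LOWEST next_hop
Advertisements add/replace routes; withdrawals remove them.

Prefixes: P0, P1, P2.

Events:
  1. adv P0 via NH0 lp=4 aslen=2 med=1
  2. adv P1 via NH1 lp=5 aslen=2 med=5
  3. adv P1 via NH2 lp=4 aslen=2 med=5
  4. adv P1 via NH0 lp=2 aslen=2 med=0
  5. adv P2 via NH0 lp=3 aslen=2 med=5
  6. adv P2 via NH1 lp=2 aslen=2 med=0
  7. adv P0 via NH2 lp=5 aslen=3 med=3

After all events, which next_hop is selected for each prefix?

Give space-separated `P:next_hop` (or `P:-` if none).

Op 1: best P0=NH0 P1=- P2=-
Op 2: best P0=NH0 P1=NH1 P2=-
Op 3: best P0=NH0 P1=NH1 P2=-
Op 4: best P0=NH0 P1=NH1 P2=-
Op 5: best P0=NH0 P1=NH1 P2=NH0
Op 6: best P0=NH0 P1=NH1 P2=NH0
Op 7: best P0=NH2 P1=NH1 P2=NH0

Answer: P0:NH2 P1:NH1 P2:NH0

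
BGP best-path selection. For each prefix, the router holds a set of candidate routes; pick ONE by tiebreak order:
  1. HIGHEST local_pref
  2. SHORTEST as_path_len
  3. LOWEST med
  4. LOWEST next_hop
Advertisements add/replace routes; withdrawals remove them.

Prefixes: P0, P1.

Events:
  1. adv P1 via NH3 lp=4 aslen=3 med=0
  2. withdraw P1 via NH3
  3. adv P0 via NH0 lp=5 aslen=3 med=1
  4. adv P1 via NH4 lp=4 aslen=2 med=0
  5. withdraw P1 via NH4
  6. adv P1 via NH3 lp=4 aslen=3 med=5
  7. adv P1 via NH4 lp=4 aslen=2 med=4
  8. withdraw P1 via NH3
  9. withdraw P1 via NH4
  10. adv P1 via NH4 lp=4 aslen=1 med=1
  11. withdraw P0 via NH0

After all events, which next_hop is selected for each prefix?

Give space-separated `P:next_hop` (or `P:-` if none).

Answer: P0:- P1:NH4

Derivation:
Op 1: best P0=- P1=NH3
Op 2: best P0=- P1=-
Op 3: best P0=NH0 P1=-
Op 4: best P0=NH0 P1=NH4
Op 5: best P0=NH0 P1=-
Op 6: best P0=NH0 P1=NH3
Op 7: best P0=NH0 P1=NH4
Op 8: best P0=NH0 P1=NH4
Op 9: best P0=NH0 P1=-
Op 10: best P0=NH0 P1=NH4
Op 11: best P0=- P1=NH4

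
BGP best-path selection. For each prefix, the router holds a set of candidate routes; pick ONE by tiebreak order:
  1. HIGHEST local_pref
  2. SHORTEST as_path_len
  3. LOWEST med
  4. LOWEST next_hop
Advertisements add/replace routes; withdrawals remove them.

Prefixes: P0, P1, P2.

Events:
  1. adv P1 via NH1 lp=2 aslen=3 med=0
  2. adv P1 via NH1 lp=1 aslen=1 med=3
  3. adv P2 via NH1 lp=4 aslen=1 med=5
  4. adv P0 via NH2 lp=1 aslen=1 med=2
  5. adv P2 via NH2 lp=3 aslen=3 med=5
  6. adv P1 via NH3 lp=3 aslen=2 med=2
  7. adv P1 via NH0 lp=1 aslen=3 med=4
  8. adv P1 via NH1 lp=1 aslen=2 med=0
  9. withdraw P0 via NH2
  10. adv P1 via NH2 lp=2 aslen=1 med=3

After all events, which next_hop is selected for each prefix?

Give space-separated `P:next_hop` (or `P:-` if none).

Op 1: best P0=- P1=NH1 P2=-
Op 2: best P0=- P1=NH1 P2=-
Op 3: best P0=- P1=NH1 P2=NH1
Op 4: best P0=NH2 P1=NH1 P2=NH1
Op 5: best P0=NH2 P1=NH1 P2=NH1
Op 6: best P0=NH2 P1=NH3 P2=NH1
Op 7: best P0=NH2 P1=NH3 P2=NH1
Op 8: best P0=NH2 P1=NH3 P2=NH1
Op 9: best P0=- P1=NH3 P2=NH1
Op 10: best P0=- P1=NH3 P2=NH1

Answer: P0:- P1:NH3 P2:NH1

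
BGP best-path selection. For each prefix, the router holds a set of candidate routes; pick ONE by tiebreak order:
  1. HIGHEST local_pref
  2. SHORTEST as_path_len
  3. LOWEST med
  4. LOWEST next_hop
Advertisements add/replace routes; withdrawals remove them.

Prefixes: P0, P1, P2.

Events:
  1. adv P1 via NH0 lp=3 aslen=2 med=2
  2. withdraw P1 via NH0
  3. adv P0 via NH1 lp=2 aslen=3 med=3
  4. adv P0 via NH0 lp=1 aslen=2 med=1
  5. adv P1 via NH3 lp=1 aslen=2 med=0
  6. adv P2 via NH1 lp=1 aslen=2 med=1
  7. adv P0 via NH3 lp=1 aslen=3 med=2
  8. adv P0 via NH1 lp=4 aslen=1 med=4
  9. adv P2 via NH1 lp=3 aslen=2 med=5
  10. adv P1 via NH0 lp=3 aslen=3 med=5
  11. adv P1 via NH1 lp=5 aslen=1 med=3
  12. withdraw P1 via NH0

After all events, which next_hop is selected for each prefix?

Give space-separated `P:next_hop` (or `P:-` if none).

Op 1: best P0=- P1=NH0 P2=-
Op 2: best P0=- P1=- P2=-
Op 3: best P0=NH1 P1=- P2=-
Op 4: best P0=NH1 P1=- P2=-
Op 5: best P0=NH1 P1=NH3 P2=-
Op 6: best P0=NH1 P1=NH3 P2=NH1
Op 7: best P0=NH1 P1=NH3 P2=NH1
Op 8: best P0=NH1 P1=NH3 P2=NH1
Op 9: best P0=NH1 P1=NH3 P2=NH1
Op 10: best P0=NH1 P1=NH0 P2=NH1
Op 11: best P0=NH1 P1=NH1 P2=NH1
Op 12: best P0=NH1 P1=NH1 P2=NH1

Answer: P0:NH1 P1:NH1 P2:NH1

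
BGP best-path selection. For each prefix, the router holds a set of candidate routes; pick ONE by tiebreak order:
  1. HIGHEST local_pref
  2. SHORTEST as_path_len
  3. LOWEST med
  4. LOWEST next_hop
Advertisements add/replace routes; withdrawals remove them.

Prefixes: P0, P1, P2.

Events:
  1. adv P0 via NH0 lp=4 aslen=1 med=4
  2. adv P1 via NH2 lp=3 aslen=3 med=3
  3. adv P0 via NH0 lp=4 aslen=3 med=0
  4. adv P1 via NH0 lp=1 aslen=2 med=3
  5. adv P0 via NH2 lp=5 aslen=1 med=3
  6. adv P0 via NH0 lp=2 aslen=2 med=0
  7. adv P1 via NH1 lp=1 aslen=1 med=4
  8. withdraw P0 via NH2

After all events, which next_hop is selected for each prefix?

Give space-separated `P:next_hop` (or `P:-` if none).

Answer: P0:NH0 P1:NH2 P2:-

Derivation:
Op 1: best P0=NH0 P1=- P2=-
Op 2: best P0=NH0 P1=NH2 P2=-
Op 3: best P0=NH0 P1=NH2 P2=-
Op 4: best P0=NH0 P1=NH2 P2=-
Op 5: best P0=NH2 P1=NH2 P2=-
Op 6: best P0=NH2 P1=NH2 P2=-
Op 7: best P0=NH2 P1=NH2 P2=-
Op 8: best P0=NH0 P1=NH2 P2=-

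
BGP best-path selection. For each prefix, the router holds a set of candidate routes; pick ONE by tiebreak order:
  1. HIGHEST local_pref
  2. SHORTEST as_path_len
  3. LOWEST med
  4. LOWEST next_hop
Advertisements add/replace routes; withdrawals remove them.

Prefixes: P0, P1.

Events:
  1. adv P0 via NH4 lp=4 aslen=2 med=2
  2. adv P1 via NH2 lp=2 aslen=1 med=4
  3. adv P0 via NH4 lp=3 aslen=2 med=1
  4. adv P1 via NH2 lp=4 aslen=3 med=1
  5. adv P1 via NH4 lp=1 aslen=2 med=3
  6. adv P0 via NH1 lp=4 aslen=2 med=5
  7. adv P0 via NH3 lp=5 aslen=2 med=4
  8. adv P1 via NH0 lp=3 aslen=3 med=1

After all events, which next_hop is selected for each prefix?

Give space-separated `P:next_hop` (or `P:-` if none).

Op 1: best P0=NH4 P1=-
Op 2: best P0=NH4 P1=NH2
Op 3: best P0=NH4 P1=NH2
Op 4: best P0=NH4 P1=NH2
Op 5: best P0=NH4 P1=NH2
Op 6: best P0=NH1 P1=NH2
Op 7: best P0=NH3 P1=NH2
Op 8: best P0=NH3 P1=NH2

Answer: P0:NH3 P1:NH2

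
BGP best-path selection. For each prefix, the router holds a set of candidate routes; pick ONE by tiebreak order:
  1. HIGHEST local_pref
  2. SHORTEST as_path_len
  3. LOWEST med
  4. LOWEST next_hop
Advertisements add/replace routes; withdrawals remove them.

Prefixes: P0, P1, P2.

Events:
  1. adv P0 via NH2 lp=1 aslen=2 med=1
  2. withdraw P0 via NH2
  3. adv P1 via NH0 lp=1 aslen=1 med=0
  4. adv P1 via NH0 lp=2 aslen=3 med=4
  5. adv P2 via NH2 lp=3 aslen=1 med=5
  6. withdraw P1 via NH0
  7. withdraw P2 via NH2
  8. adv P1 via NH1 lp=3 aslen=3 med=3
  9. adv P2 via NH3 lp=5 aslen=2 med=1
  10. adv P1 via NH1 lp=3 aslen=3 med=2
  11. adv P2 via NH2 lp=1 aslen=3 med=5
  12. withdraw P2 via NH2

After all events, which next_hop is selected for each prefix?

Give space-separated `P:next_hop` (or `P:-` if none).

Op 1: best P0=NH2 P1=- P2=-
Op 2: best P0=- P1=- P2=-
Op 3: best P0=- P1=NH0 P2=-
Op 4: best P0=- P1=NH0 P2=-
Op 5: best P0=- P1=NH0 P2=NH2
Op 6: best P0=- P1=- P2=NH2
Op 7: best P0=- P1=- P2=-
Op 8: best P0=- P1=NH1 P2=-
Op 9: best P0=- P1=NH1 P2=NH3
Op 10: best P0=- P1=NH1 P2=NH3
Op 11: best P0=- P1=NH1 P2=NH3
Op 12: best P0=- P1=NH1 P2=NH3

Answer: P0:- P1:NH1 P2:NH3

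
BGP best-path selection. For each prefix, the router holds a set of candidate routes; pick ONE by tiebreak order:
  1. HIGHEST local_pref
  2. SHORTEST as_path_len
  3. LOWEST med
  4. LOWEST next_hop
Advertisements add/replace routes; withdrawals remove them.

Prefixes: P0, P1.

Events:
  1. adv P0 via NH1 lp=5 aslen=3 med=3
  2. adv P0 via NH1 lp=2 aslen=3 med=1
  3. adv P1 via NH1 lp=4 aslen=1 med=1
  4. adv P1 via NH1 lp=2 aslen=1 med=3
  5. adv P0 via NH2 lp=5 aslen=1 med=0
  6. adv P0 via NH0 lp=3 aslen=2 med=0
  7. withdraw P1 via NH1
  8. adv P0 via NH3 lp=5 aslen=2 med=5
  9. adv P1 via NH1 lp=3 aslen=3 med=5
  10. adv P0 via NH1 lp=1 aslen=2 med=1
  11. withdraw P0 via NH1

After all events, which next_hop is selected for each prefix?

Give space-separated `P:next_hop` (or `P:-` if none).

Op 1: best P0=NH1 P1=-
Op 2: best P0=NH1 P1=-
Op 3: best P0=NH1 P1=NH1
Op 4: best P0=NH1 P1=NH1
Op 5: best P0=NH2 P1=NH1
Op 6: best P0=NH2 P1=NH1
Op 7: best P0=NH2 P1=-
Op 8: best P0=NH2 P1=-
Op 9: best P0=NH2 P1=NH1
Op 10: best P0=NH2 P1=NH1
Op 11: best P0=NH2 P1=NH1

Answer: P0:NH2 P1:NH1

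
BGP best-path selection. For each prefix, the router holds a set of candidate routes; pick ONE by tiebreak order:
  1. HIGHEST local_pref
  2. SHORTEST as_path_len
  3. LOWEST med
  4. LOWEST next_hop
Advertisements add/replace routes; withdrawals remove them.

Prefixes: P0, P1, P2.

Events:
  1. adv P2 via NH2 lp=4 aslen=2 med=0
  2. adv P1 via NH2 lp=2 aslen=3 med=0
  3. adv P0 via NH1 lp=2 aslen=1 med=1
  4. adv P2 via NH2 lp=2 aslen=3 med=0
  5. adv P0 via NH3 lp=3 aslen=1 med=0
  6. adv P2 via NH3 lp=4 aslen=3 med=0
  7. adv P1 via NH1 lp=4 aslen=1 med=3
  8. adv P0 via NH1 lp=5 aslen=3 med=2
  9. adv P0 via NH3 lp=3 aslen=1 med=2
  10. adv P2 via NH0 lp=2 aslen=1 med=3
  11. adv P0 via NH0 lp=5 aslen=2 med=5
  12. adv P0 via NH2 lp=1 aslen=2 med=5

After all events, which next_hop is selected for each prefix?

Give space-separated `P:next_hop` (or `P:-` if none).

Answer: P0:NH0 P1:NH1 P2:NH3

Derivation:
Op 1: best P0=- P1=- P2=NH2
Op 2: best P0=- P1=NH2 P2=NH2
Op 3: best P0=NH1 P1=NH2 P2=NH2
Op 4: best P0=NH1 P1=NH2 P2=NH2
Op 5: best P0=NH3 P1=NH2 P2=NH2
Op 6: best P0=NH3 P1=NH2 P2=NH3
Op 7: best P0=NH3 P1=NH1 P2=NH3
Op 8: best P0=NH1 P1=NH1 P2=NH3
Op 9: best P0=NH1 P1=NH1 P2=NH3
Op 10: best P0=NH1 P1=NH1 P2=NH3
Op 11: best P0=NH0 P1=NH1 P2=NH3
Op 12: best P0=NH0 P1=NH1 P2=NH3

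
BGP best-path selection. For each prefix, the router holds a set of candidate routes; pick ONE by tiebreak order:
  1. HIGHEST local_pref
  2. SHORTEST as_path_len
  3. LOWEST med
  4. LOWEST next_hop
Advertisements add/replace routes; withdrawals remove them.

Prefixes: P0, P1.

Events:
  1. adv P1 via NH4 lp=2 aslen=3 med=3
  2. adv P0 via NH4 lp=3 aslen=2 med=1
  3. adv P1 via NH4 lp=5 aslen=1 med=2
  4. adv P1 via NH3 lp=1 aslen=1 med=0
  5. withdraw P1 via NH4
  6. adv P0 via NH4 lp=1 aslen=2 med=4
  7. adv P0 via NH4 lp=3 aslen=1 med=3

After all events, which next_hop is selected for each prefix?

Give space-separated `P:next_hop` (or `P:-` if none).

Answer: P0:NH4 P1:NH3

Derivation:
Op 1: best P0=- P1=NH4
Op 2: best P0=NH4 P1=NH4
Op 3: best P0=NH4 P1=NH4
Op 4: best P0=NH4 P1=NH4
Op 5: best P0=NH4 P1=NH3
Op 6: best P0=NH4 P1=NH3
Op 7: best P0=NH4 P1=NH3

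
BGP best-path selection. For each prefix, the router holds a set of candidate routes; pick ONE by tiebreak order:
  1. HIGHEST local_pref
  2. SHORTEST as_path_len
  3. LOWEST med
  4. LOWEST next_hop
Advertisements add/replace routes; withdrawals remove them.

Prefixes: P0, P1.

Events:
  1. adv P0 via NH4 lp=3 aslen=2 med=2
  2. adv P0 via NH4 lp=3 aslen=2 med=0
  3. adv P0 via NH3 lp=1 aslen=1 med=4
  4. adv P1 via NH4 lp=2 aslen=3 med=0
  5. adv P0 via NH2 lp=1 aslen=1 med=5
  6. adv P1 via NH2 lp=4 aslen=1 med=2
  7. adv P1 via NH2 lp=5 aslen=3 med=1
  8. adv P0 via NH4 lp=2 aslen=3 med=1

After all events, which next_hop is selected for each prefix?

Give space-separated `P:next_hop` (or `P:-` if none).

Op 1: best P0=NH4 P1=-
Op 2: best P0=NH4 P1=-
Op 3: best P0=NH4 P1=-
Op 4: best P0=NH4 P1=NH4
Op 5: best P0=NH4 P1=NH4
Op 6: best P0=NH4 P1=NH2
Op 7: best P0=NH4 P1=NH2
Op 8: best P0=NH4 P1=NH2

Answer: P0:NH4 P1:NH2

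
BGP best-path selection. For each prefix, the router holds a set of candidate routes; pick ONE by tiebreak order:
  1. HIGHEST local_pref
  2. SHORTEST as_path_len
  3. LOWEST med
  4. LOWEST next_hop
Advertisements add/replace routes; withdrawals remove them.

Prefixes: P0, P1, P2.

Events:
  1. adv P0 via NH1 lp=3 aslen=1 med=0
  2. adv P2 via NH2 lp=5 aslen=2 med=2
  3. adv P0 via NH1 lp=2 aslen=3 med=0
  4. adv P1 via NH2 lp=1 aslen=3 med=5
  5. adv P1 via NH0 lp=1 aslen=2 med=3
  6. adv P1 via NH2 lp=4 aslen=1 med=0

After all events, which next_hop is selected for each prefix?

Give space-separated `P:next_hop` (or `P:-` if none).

Answer: P0:NH1 P1:NH2 P2:NH2

Derivation:
Op 1: best P0=NH1 P1=- P2=-
Op 2: best P0=NH1 P1=- P2=NH2
Op 3: best P0=NH1 P1=- P2=NH2
Op 4: best P0=NH1 P1=NH2 P2=NH2
Op 5: best P0=NH1 P1=NH0 P2=NH2
Op 6: best P0=NH1 P1=NH2 P2=NH2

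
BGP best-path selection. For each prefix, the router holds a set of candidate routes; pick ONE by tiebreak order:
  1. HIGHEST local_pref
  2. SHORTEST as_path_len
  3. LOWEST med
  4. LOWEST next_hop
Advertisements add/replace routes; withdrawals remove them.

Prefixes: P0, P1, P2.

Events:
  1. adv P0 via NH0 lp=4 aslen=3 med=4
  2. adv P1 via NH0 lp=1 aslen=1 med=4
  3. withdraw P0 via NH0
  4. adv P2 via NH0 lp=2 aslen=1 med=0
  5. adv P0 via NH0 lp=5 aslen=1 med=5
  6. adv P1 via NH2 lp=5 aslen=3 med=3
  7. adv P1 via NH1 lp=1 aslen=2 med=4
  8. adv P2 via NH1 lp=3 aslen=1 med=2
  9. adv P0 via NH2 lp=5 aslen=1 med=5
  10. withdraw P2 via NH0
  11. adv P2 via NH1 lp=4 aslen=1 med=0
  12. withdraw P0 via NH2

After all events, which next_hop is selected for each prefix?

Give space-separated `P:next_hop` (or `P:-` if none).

Op 1: best P0=NH0 P1=- P2=-
Op 2: best P0=NH0 P1=NH0 P2=-
Op 3: best P0=- P1=NH0 P2=-
Op 4: best P0=- P1=NH0 P2=NH0
Op 5: best P0=NH0 P1=NH0 P2=NH0
Op 6: best P0=NH0 P1=NH2 P2=NH0
Op 7: best P0=NH0 P1=NH2 P2=NH0
Op 8: best P0=NH0 P1=NH2 P2=NH1
Op 9: best P0=NH0 P1=NH2 P2=NH1
Op 10: best P0=NH0 P1=NH2 P2=NH1
Op 11: best P0=NH0 P1=NH2 P2=NH1
Op 12: best P0=NH0 P1=NH2 P2=NH1

Answer: P0:NH0 P1:NH2 P2:NH1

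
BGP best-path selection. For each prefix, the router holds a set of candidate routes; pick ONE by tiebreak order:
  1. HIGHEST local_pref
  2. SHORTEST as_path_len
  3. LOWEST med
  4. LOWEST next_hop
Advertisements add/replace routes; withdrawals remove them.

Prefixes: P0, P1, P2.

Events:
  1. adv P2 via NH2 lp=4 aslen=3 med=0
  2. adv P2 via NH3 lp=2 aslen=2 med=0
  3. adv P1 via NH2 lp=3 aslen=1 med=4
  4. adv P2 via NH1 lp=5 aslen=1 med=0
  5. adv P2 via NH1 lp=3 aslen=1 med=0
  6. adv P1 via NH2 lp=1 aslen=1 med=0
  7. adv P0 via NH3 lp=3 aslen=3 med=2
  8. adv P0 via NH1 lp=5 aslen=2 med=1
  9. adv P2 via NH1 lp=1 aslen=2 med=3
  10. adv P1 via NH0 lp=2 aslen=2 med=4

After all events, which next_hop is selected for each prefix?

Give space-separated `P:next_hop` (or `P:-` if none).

Answer: P0:NH1 P1:NH0 P2:NH2

Derivation:
Op 1: best P0=- P1=- P2=NH2
Op 2: best P0=- P1=- P2=NH2
Op 3: best P0=- P1=NH2 P2=NH2
Op 4: best P0=- P1=NH2 P2=NH1
Op 5: best P0=- P1=NH2 P2=NH2
Op 6: best P0=- P1=NH2 P2=NH2
Op 7: best P0=NH3 P1=NH2 P2=NH2
Op 8: best P0=NH1 P1=NH2 P2=NH2
Op 9: best P0=NH1 P1=NH2 P2=NH2
Op 10: best P0=NH1 P1=NH0 P2=NH2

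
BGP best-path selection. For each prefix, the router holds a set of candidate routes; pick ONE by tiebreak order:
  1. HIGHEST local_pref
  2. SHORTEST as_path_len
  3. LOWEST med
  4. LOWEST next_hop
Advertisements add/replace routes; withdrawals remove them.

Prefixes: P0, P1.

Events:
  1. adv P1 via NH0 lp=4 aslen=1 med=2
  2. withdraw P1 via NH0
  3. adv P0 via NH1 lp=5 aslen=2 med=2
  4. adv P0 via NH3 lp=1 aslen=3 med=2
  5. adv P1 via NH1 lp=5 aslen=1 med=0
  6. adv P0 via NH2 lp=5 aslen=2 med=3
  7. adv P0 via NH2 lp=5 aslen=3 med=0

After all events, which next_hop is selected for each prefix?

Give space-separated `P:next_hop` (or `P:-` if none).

Op 1: best P0=- P1=NH0
Op 2: best P0=- P1=-
Op 3: best P0=NH1 P1=-
Op 4: best P0=NH1 P1=-
Op 5: best P0=NH1 P1=NH1
Op 6: best P0=NH1 P1=NH1
Op 7: best P0=NH1 P1=NH1

Answer: P0:NH1 P1:NH1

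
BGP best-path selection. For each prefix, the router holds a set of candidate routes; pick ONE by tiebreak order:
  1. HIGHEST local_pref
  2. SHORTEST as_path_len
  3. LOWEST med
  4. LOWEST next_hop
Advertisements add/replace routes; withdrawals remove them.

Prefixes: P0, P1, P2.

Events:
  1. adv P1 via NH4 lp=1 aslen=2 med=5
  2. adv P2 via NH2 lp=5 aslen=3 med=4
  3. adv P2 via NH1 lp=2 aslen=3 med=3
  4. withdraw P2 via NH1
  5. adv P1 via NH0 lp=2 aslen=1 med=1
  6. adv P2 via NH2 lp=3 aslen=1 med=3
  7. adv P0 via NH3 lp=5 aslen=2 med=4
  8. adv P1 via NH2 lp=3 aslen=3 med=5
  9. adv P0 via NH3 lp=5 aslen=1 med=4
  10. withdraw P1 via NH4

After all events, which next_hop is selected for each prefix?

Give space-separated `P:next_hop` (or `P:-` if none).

Op 1: best P0=- P1=NH4 P2=-
Op 2: best P0=- P1=NH4 P2=NH2
Op 3: best P0=- P1=NH4 P2=NH2
Op 4: best P0=- P1=NH4 P2=NH2
Op 5: best P0=- P1=NH0 P2=NH2
Op 6: best P0=- P1=NH0 P2=NH2
Op 7: best P0=NH3 P1=NH0 P2=NH2
Op 8: best P0=NH3 P1=NH2 P2=NH2
Op 9: best P0=NH3 P1=NH2 P2=NH2
Op 10: best P0=NH3 P1=NH2 P2=NH2

Answer: P0:NH3 P1:NH2 P2:NH2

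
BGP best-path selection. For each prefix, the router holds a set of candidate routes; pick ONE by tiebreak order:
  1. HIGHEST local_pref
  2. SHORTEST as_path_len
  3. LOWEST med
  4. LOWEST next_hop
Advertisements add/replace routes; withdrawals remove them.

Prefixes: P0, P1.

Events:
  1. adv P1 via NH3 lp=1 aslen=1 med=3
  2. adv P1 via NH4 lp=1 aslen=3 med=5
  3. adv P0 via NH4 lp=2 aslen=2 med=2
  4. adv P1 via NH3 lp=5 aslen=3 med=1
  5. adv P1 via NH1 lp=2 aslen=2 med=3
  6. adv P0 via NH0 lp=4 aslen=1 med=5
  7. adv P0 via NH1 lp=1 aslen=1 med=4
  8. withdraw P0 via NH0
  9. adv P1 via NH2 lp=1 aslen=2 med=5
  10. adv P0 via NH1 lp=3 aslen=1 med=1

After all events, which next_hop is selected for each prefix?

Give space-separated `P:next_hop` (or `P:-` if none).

Op 1: best P0=- P1=NH3
Op 2: best P0=- P1=NH3
Op 3: best P0=NH4 P1=NH3
Op 4: best P0=NH4 P1=NH3
Op 5: best P0=NH4 P1=NH3
Op 6: best P0=NH0 P1=NH3
Op 7: best P0=NH0 P1=NH3
Op 8: best P0=NH4 P1=NH3
Op 9: best P0=NH4 P1=NH3
Op 10: best P0=NH1 P1=NH3

Answer: P0:NH1 P1:NH3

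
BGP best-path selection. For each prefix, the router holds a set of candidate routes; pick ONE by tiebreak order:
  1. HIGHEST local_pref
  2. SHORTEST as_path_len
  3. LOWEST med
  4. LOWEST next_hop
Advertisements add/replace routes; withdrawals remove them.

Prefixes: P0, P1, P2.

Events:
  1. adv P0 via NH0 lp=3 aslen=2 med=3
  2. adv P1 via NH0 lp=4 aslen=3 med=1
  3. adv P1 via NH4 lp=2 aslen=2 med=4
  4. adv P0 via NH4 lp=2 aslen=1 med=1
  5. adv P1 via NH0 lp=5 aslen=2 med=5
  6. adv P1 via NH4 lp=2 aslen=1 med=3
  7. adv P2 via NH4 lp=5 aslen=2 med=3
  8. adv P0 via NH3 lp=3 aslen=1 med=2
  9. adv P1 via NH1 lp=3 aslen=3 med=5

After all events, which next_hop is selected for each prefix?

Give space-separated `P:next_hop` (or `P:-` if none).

Op 1: best P0=NH0 P1=- P2=-
Op 2: best P0=NH0 P1=NH0 P2=-
Op 3: best P0=NH0 P1=NH0 P2=-
Op 4: best P0=NH0 P1=NH0 P2=-
Op 5: best P0=NH0 P1=NH0 P2=-
Op 6: best P0=NH0 P1=NH0 P2=-
Op 7: best P0=NH0 P1=NH0 P2=NH4
Op 8: best P0=NH3 P1=NH0 P2=NH4
Op 9: best P0=NH3 P1=NH0 P2=NH4

Answer: P0:NH3 P1:NH0 P2:NH4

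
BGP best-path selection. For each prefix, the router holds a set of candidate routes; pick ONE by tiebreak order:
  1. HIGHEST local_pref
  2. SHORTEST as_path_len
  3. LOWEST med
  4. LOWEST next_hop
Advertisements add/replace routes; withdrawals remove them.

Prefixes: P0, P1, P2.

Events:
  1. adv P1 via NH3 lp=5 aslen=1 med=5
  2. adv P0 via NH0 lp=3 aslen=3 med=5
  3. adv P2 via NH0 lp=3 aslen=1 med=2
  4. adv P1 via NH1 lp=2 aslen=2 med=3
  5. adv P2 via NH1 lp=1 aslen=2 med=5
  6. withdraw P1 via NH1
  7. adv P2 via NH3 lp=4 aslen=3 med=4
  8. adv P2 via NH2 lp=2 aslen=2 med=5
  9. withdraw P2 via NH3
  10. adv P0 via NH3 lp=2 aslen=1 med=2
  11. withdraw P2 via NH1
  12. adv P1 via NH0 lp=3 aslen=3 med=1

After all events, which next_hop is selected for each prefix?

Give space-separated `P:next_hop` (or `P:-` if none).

Answer: P0:NH0 P1:NH3 P2:NH0

Derivation:
Op 1: best P0=- P1=NH3 P2=-
Op 2: best P0=NH0 P1=NH3 P2=-
Op 3: best P0=NH0 P1=NH3 P2=NH0
Op 4: best P0=NH0 P1=NH3 P2=NH0
Op 5: best P0=NH0 P1=NH3 P2=NH0
Op 6: best P0=NH0 P1=NH3 P2=NH0
Op 7: best P0=NH0 P1=NH3 P2=NH3
Op 8: best P0=NH0 P1=NH3 P2=NH3
Op 9: best P0=NH0 P1=NH3 P2=NH0
Op 10: best P0=NH0 P1=NH3 P2=NH0
Op 11: best P0=NH0 P1=NH3 P2=NH0
Op 12: best P0=NH0 P1=NH3 P2=NH0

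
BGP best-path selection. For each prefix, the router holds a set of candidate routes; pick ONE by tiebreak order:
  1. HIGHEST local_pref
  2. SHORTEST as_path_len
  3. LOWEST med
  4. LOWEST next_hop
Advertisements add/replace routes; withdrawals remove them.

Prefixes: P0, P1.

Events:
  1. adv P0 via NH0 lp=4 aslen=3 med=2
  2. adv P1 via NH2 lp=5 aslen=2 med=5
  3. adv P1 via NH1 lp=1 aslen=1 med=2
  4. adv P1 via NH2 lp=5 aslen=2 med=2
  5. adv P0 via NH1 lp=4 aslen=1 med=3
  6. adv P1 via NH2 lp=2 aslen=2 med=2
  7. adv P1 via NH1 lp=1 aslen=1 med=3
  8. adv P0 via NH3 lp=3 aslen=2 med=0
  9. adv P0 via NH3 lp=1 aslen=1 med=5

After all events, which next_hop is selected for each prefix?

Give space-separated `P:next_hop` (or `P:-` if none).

Op 1: best P0=NH0 P1=-
Op 2: best P0=NH0 P1=NH2
Op 3: best P0=NH0 P1=NH2
Op 4: best P0=NH0 P1=NH2
Op 5: best P0=NH1 P1=NH2
Op 6: best P0=NH1 P1=NH2
Op 7: best P0=NH1 P1=NH2
Op 8: best P0=NH1 P1=NH2
Op 9: best P0=NH1 P1=NH2

Answer: P0:NH1 P1:NH2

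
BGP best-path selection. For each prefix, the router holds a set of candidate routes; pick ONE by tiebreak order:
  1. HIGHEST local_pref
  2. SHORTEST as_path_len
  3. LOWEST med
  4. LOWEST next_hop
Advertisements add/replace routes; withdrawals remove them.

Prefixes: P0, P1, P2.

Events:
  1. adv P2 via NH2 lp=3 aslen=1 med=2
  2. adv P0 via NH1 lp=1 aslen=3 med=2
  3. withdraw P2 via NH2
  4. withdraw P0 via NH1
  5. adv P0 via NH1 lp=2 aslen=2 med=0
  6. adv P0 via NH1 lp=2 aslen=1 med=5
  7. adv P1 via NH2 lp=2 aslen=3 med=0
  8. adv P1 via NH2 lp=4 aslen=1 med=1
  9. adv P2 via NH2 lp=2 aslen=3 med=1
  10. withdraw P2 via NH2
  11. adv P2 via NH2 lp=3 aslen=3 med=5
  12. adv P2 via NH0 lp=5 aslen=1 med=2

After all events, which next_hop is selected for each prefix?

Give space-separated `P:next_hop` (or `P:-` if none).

Answer: P0:NH1 P1:NH2 P2:NH0

Derivation:
Op 1: best P0=- P1=- P2=NH2
Op 2: best P0=NH1 P1=- P2=NH2
Op 3: best P0=NH1 P1=- P2=-
Op 4: best P0=- P1=- P2=-
Op 5: best P0=NH1 P1=- P2=-
Op 6: best P0=NH1 P1=- P2=-
Op 7: best P0=NH1 P1=NH2 P2=-
Op 8: best P0=NH1 P1=NH2 P2=-
Op 9: best P0=NH1 P1=NH2 P2=NH2
Op 10: best P0=NH1 P1=NH2 P2=-
Op 11: best P0=NH1 P1=NH2 P2=NH2
Op 12: best P0=NH1 P1=NH2 P2=NH0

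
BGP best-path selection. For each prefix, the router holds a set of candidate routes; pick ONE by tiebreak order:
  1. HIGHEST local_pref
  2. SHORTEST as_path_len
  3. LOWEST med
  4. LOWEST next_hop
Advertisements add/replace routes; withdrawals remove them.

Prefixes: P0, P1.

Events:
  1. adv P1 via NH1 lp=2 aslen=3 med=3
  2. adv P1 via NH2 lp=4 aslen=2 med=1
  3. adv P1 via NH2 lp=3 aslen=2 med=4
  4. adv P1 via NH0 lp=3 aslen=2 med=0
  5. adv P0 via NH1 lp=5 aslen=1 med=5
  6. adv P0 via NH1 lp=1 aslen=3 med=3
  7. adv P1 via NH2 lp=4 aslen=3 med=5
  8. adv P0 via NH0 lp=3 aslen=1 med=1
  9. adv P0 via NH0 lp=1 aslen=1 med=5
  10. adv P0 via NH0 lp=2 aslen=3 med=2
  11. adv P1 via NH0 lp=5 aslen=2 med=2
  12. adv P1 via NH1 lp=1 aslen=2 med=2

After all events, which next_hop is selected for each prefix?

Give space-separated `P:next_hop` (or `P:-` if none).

Answer: P0:NH0 P1:NH0

Derivation:
Op 1: best P0=- P1=NH1
Op 2: best P0=- P1=NH2
Op 3: best P0=- P1=NH2
Op 4: best P0=- P1=NH0
Op 5: best P0=NH1 P1=NH0
Op 6: best P0=NH1 P1=NH0
Op 7: best P0=NH1 P1=NH2
Op 8: best P0=NH0 P1=NH2
Op 9: best P0=NH0 P1=NH2
Op 10: best P0=NH0 P1=NH2
Op 11: best P0=NH0 P1=NH0
Op 12: best P0=NH0 P1=NH0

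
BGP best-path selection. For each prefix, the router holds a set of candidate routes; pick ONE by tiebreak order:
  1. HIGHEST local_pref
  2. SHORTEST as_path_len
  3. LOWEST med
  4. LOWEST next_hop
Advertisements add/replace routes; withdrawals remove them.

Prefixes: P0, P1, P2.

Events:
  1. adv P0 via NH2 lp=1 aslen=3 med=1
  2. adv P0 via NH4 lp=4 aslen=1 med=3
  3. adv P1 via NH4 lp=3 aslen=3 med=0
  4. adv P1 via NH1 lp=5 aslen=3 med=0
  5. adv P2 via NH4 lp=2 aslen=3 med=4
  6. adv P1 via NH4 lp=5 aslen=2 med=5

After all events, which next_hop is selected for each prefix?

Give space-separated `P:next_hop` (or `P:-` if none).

Answer: P0:NH4 P1:NH4 P2:NH4

Derivation:
Op 1: best P0=NH2 P1=- P2=-
Op 2: best P0=NH4 P1=- P2=-
Op 3: best P0=NH4 P1=NH4 P2=-
Op 4: best P0=NH4 P1=NH1 P2=-
Op 5: best P0=NH4 P1=NH1 P2=NH4
Op 6: best P0=NH4 P1=NH4 P2=NH4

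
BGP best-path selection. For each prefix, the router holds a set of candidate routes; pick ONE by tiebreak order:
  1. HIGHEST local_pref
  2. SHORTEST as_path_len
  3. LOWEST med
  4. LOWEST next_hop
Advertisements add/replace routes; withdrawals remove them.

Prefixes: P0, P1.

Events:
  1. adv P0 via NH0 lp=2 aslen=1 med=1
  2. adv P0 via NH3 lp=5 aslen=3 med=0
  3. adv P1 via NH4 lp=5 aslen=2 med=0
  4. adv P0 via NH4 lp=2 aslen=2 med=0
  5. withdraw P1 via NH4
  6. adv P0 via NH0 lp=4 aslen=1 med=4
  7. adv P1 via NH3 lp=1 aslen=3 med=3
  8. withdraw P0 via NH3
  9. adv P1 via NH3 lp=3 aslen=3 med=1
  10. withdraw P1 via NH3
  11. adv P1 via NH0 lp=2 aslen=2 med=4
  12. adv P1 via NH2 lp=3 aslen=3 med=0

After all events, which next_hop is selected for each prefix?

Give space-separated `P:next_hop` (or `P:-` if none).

Op 1: best P0=NH0 P1=-
Op 2: best P0=NH3 P1=-
Op 3: best P0=NH3 P1=NH4
Op 4: best P0=NH3 P1=NH4
Op 5: best P0=NH3 P1=-
Op 6: best P0=NH3 P1=-
Op 7: best P0=NH3 P1=NH3
Op 8: best P0=NH0 P1=NH3
Op 9: best P0=NH0 P1=NH3
Op 10: best P0=NH0 P1=-
Op 11: best P0=NH0 P1=NH0
Op 12: best P0=NH0 P1=NH2

Answer: P0:NH0 P1:NH2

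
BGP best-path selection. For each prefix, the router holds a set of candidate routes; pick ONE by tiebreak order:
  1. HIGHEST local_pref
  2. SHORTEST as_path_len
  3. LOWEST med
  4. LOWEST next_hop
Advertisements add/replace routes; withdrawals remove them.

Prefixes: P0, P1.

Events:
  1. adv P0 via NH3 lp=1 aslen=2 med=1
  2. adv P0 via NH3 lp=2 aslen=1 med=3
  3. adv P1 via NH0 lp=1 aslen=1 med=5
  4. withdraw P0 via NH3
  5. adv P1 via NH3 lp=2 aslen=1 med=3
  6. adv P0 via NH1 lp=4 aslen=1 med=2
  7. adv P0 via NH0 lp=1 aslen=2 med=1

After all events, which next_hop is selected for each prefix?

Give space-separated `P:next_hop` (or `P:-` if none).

Op 1: best P0=NH3 P1=-
Op 2: best P0=NH3 P1=-
Op 3: best P0=NH3 P1=NH0
Op 4: best P0=- P1=NH0
Op 5: best P0=- P1=NH3
Op 6: best P0=NH1 P1=NH3
Op 7: best P0=NH1 P1=NH3

Answer: P0:NH1 P1:NH3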